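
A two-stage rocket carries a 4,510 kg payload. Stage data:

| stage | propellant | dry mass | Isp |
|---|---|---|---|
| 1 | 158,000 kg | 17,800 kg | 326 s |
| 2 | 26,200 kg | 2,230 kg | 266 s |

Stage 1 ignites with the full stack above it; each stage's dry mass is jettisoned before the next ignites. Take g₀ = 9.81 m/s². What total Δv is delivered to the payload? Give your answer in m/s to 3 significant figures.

Δv ≈ 8660 m/s

Ignition mass of stage 1 = 158,000+17,800 + 26,200+2,230 + 4,510 = 208,740 kg.
Stage 1: m₀ = 208,740 kg, m_f = 208,740 − 158,000 = 50,740 kg; Δv = 326×9.81×ln(4.114) = 3198.1×1.4144 ≈ 4523 m/s.
Stage 2: m₀ = 32,940 kg, m_f = 32,940 − 26,200 = 6,740 kg; Δv = 266×9.81×ln(4.887) = 2609.5×1.5866 ≈ 4140 m/s.
Total Δv = 4523 + 4140 = 8663 m/s.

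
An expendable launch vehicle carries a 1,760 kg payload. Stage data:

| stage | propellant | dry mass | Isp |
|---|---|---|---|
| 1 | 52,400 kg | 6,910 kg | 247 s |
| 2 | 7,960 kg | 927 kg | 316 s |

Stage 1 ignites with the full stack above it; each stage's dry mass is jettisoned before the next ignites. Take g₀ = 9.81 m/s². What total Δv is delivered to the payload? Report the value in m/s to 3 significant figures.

Δv ≈ 7620 m/s

Ignition mass of stage 1 = 52,400+6,910 + 7,960+927 + 1,760 = 69,957 kg.
Stage 1: m₀ = 69,957 kg, m_f = 69,957 − 52,400 = 17,557 kg; Δv = 247×9.81×ln(3.985) = 2423.1×1.3824 ≈ 3350 m/s.
Stage 2: m₀ = 10,647 kg, m_f = 10,647 − 7,960 = 2,687 kg; Δv = 316×9.81×ln(3.962) = 3100.0×1.3769 ≈ 4268 m/s.
Total Δv = 3350 + 4268 = 7618 m/s.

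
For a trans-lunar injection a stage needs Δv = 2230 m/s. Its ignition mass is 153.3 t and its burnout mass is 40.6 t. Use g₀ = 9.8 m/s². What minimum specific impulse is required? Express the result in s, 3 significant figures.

Isp ≈ 171 s

ln(m₀/m_f) = ln(153300/40600) = ln(3.776) = 1.3286.
v_e = Δv / ln(m₀/m_f) = 2230 / 1.3286 = 1678.4 m/s.
Isp = v_e / g₀ = 1678.4 / 9.8 = 171.3 s.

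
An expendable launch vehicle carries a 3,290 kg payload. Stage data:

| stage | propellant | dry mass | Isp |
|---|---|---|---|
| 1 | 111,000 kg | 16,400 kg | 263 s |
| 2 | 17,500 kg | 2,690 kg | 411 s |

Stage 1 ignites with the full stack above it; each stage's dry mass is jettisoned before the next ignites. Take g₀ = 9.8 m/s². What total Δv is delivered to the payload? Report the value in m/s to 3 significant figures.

Ignition mass of stage 1 = 111,000+16,400 + 17,500+2,690 + 3,290 = 150,880 kg.
Stage 1: m₀ = 150,880 kg, m_f = 150,880 − 111,000 = 39,880 kg; Δv = 263×9.8×ln(3.783) = 2577.4×1.3306 ≈ 3430 m/s.
Stage 2: m₀ = 23,480 kg, m_f = 23,480 − 17,500 = 5,980 kg; Δv = 411×9.8×ln(3.926) = 4027.8×1.3677 ≈ 5509 m/s.
Total Δv = 3430 + 5509 = 8939 m/s.

Δv ≈ 8940 m/s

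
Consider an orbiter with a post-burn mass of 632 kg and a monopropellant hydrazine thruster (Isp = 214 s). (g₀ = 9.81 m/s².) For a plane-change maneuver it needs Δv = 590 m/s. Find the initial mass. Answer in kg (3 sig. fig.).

initial mass ≈ 837 kg

v_e = Isp · g₀ = 214 × 9.81 = 2099.3 m/s.
Using Δv = v_e ln(m₀/m_f): m₀/m_f = exp(Δv / v_e) = exp(590 / 2099.3) = exp(0.2810) = 1.3245.
m₀ = m_f × 1.3245 = 632 × 1.3245 = 837.084 kg.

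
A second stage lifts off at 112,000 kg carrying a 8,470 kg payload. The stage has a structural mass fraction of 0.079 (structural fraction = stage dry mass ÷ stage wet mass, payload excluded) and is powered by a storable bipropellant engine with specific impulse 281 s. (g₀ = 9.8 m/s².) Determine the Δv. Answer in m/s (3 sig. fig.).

Stage wet mass = m₀ − payload = 112,000 − 8,470 = 103,530 kg.
Stage dry mass = ε × stage wet mass = 0.079 × 103,530 = 8,178.87 kg.
Burnout mass m_f = stage dry + payload = 8,178.87 + 8,470 = 16,648.87 kg.
v_e = Isp · g₀ = 281 × 9.8 = 2753.8 m/s.
Rocket equation: Δv = v_e · ln(112,000/16,648.87) = 2753.8 × ln(6.727) = 2753.8 × 1.9062 ≈ 5249 m/s.

Δv ≈ 5250 m/s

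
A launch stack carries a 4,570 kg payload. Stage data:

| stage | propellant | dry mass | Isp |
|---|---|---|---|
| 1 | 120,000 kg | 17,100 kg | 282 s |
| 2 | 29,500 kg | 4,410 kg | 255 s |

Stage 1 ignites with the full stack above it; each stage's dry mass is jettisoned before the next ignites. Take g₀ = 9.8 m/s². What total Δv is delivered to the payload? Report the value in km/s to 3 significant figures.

Ignition mass of stage 1 = 120,000+17,100 + 29,500+4,410 + 4,570 = 175,580 kg.
Stage 1: m₀ = 175,580 kg, m_f = 175,580 − 120,000 = 55,580 kg; Δv = 282×9.8×ln(3.159) = 2763.6×1.1503 ≈ 3179 m/s.
Stage 2: m₀ = 38,480 kg, m_f = 38,480 − 29,500 = 8,980 kg; Δv = 255×9.8×ln(4.285) = 2499.0×1.4551 ≈ 3636 m/s.
Total Δv = 3179 + 3636 = 6815 m/s.

Δv ≈ 6.82 km/s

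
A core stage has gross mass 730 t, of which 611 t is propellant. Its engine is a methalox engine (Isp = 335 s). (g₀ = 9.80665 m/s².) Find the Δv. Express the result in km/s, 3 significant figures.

Δv ≈ 5.96 km/s

v_e = Isp · g₀ = 335 × 9.80665 = 3285.2 m/s.
m_f = m₀ − m_prop = 730 − 611 = 119 t.
From the ideal rocket equation, Δv = v_e · ln(m₀/m_f) = 3285.2 × ln(6.134) = 3285.2 × 1.8139 ≈ 5959.1 m/s.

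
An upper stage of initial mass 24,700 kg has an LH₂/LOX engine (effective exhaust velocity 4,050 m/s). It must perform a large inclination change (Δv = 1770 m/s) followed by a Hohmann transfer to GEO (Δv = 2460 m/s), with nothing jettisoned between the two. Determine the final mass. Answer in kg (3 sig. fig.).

After the first burn: m = 24700 × exp(−1770/4050.0) = 24700 × 0.64595 = 15,955 kg.
After the second burn: m = 15,955 × exp(−2460/4050.0) = 15,955 × 0.54476 = 8,691.65 kg.

final mass ≈ 8690 kg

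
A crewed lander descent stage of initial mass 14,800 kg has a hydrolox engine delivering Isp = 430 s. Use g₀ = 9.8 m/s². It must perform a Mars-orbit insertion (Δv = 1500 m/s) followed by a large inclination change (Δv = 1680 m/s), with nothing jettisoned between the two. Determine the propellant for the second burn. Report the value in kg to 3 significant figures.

v_e = Isp · g₀ = 430 × 9.8 = 4214.0 m/s.
After the first burn: m = 14800 × exp(−1500/4214.0) = 14800 × 0.70050 = 10,367.4 kg.
After the second burn: m = 10,367.4 × exp(−1680/4214.0) = 10,367.4 × 0.67121 = 6,958.7 kg.
Second-burn propellant = 10,367.4 − 6,958.7 = 3,408.7 kg.

propellant for the second burn ≈ 3410 kg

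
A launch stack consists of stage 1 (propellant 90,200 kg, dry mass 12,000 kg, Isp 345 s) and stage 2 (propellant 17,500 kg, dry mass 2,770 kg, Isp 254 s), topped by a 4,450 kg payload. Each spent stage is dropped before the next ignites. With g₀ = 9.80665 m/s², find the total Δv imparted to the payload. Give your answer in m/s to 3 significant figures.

Δv ≈ 7260 m/s

Ignition mass of stage 1 = 90,200+12,000 + 17,500+2,770 + 4,450 = 126,920 kg.
Stage 1: m₀ = 126,920 kg, m_f = 126,920 − 90,200 = 36,720 kg; Δv = 345×9.80665×ln(3.456) = 3383.3×1.2402 ≈ 4196 m/s.
Stage 2: m₀ = 24,720 kg, m_f = 24,720 − 17,500 = 7,220 kg; Δv = 254×9.80665×ln(3.424) = 2490.9×1.2308 ≈ 3066 m/s.
Total Δv = 4196 + 3066 = 7262 m/s.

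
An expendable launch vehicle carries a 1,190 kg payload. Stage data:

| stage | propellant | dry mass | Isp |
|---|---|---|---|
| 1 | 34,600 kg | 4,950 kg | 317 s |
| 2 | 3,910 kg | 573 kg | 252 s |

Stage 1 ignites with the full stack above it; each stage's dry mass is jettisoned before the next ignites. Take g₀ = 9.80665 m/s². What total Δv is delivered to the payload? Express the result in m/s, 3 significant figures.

Δv ≈ 7390 m/s

Ignition mass of stage 1 = 34,600+4,950 + 3,910+573 + 1,190 = 45,223 kg.
Stage 1: m₀ = 45,223 kg, m_f = 45,223 − 34,600 = 10,623 kg; Δv = 317×9.80665×ln(4.257) = 3108.7×1.4486 ≈ 4503 m/s.
Stage 2: m₀ = 5,673 kg, m_f = 5,673 − 3,910 = 1,763 kg; Δv = 252×9.80665×ln(3.218) = 2471.3×1.1687 ≈ 2888 m/s.
Total Δv = 4503 + 2888 = 7391 m/s.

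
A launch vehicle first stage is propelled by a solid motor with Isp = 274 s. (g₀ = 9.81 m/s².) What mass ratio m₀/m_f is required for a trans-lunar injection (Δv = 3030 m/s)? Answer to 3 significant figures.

v_e = Isp · g₀ = 274 × 9.81 = 2687.9 m/s.
By the Tsiolkovsky rocket equation, m₀/m_f = exp(Δv / v_e) = exp(3030 / 2687.9) = exp(1.1273) = 3.0872.

mass ratio ≈ 3.09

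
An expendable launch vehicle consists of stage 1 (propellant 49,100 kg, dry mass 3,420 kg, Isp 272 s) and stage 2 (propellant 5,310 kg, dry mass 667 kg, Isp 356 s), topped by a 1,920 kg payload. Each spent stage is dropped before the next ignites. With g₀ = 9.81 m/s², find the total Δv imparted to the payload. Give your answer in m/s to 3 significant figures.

Ignition mass of stage 1 = 49,100+3,420 + 5,310+667 + 1,920 = 60,417 kg.
Stage 1: m₀ = 60,417 kg, m_f = 60,417 − 49,100 = 11,317 kg; Δv = 272×9.81×ln(5.339) = 2668.3×1.6750 ≈ 4469 m/s.
Stage 2: m₀ = 7,897 kg, m_f = 7,897 − 5,310 = 2,587 kg; Δv = 356×9.81×ln(3.053) = 3492.4×1.1160 ≈ 3897 m/s.
Total Δv = 4469 + 3897 = 8366 m/s.

Δv ≈ 8370 m/s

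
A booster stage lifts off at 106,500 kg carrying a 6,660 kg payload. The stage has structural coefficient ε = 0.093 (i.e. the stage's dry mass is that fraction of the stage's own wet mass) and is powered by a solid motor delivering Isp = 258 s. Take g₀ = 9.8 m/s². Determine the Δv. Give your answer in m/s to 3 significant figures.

Stage wet mass = m₀ − payload = 106,500 − 6,660 = 99,840 kg.
Stage dry mass = ε × stage wet mass = 0.093 × 99,840 = 9,285.12 kg.
Burnout mass m_f = stage dry + payload = 9,285.12 + 6,660 = 15,945.12 kg.
v_e = Isp · g₀ = 258 × 9.8 = 2528.4 m/s.
Δv = v_e · ln(106,500/15,945.12) = 2528.4 × ln(6.679) = 2528.4 × 1.8990 ≈ 4801 m/s.

Δv ≈ 4800 m/s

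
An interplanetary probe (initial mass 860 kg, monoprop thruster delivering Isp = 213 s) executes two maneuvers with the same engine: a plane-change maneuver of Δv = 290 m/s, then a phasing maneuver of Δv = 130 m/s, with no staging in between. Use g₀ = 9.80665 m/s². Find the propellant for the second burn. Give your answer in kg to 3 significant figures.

propellant for the second burn ≈ 45.2 kg

v_e = Isp · g₀ = 213 × 9.80665 = 2088.8 m/s.
After the first burn: m = 860 × exp(−290/2088.8) = 860 × 0.87037 = 748.518 kg.
After the second burn: m = 748.518 × exp(−130/2088.8) = 748.518 × 0.93966 = 703.352 kg.
Second-burn propellant = 748.518 − 703.352 = 45.166 kg.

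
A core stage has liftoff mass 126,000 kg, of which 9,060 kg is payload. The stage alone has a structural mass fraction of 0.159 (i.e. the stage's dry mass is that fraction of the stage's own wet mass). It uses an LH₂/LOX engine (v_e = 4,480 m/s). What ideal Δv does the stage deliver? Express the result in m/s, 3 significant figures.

Δv ≈ 6790 m/s

Stage wet mass = m₀ − payload = 126,000 − 9,060 = 116,940 kg.
Stage dry mass = ε × stage wet mass = 0.159 × 116,940 = 18,593.5 kg.
Burnout mass m_f = stage dry + payload = 18,593.5 + 9,060 = 27,653.5 kg.
From the ideal rocket equation, Δv = v_e · ln(126,000/27,653.5) = 4480.0 × ln(4.556) = 4480.0 × 1.5165 ≈ 6794 m/s.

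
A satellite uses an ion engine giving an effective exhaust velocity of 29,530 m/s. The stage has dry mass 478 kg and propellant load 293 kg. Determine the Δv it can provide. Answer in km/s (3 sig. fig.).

Δv ≈ 14.1 km/s

m₀ = m_dry + m_prop = 478 + 293 = 771 kg.
Δv = v_e · ln(m₀/m_f) = 29530.0 × ln(1.613) = 29530.0 × 0.4781 ≈ 14117.6 m/s.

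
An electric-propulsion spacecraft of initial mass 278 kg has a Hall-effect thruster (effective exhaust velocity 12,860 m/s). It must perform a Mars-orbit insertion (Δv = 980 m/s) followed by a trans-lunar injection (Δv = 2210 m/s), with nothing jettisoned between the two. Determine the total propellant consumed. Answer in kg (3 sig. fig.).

After the first burn: m = 278 × exp(−980/12860.0) = 278 × 0.92663 = 257.603 kg.
After the second burn: m = 257.603 × exp(−2210/12860.0) = 257.603 × 0.84210 = 216.927 kg.
Total propellant = m₀ − m_final = 278 − 216.927 = 61.073 kg.

total propellant consumed ≈ 61.1 kg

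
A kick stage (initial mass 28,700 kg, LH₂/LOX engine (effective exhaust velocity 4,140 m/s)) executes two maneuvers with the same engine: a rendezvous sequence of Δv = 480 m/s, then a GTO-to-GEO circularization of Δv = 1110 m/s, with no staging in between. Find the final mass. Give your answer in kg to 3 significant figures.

final mass ≈ 19500 kg

After the first burn: m = 28700 × exp(−480/4140.0) = 28700 × 0.89053 = 25,558.2 kg.
After the second burn: m = 25,558.2 × exp(−1110/4140.0) = 25,558.2 × 0.76482 = 19,547.4 kg.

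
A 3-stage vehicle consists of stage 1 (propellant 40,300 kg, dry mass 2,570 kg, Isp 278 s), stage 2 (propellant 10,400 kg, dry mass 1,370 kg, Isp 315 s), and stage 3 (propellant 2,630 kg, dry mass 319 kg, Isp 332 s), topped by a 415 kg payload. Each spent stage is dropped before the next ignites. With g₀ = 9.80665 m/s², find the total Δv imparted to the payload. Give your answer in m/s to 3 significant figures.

Δv ≈ 11800 m/s

Ignition mass of stage 1 = 40,300+2,570 + 10,400+1,370 + 2,630+319 + 415 = 58,004 kg.
Stage 1: m₀ = 58,004 kg, m_f = 58,004 − 40,300 = 17,704 kg; Δv = 278×9.80665×ln(3.276) = 2726.2×1.1867 ≈ 3235 m/s.
Stage 2: m₀ = 15,134 kg, m_f = 15,134 − 10,400 = 4,734 kg; Δv = 315×9.80665×ln(3.197) = 3089.1×1.1622 ≈ 3590 m/s.
Stage 3: m₀ = 3,364 kg, m_f = 3,364 − 2,630 = 734 kg; Δv = 332×9.80665×ln(4.583) = 3255.8×1.5224 ≈ 4957 m/s.
Total Δv = 3235 + 3590 + 4957 = 11782 m/s.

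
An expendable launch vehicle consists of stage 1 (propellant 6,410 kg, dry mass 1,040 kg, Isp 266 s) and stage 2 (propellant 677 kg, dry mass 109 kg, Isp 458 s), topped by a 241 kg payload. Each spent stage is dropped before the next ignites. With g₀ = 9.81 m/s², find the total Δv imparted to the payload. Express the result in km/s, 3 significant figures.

Δv ≈ 8.52 km/s

Ignition mass of stage 1 = 6,410+1,040 + 677+109 + 241 = 8,477 kg.
Stage 1: m₀ = 8,477 kg, m_f = 8,477 − 6,410 = 2,067 kg; Δv = 266×9.81×ln(4.101) = 2609.5×1.4113 ≈ 3683 m/s.
Stage 2: m₀ = 1,027 kg, m_f = 1,027 − 677 = 350 kg; Δv = 458×9.81×ln(2.934) = 4493.0×1.0765 ≈ 4837 m/s.
Total Δv = 3683 + 4837 = 8520 m/s.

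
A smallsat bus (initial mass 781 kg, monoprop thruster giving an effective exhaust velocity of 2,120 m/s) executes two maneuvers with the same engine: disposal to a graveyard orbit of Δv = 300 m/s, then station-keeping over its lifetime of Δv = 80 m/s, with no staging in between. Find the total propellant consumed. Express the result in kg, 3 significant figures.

After the first burn: m = 781 × exp(−300/2120.0) = 781 × 0.86805 = 677.947 kg.
After the second burn: m = 677.947 × exp(−80/2120.0) = 677.947 × 0.96297 = 652.843 kg.
Total propellant = m₀ − m_final = 781 − 652.843 = 128.157 kg.

total propellant consumed ≈ 128 kg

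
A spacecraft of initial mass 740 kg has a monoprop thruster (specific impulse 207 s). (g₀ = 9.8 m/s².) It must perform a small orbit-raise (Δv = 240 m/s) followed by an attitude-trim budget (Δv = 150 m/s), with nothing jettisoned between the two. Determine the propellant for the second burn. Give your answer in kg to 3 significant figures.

v_e = Isp · g₀ = 207 × 9.8 = 2028.6 m/s.
After the first burn: m = 740 × exp(−240/2028.6) = 740 × 0.88842 = 657.431 kg.
After the second burn: m = 657.431 × exp(−150/2028.6) = 657.431 × 0.92872 = 610.569 kg.
Second-burn propellant = 657.431 − 610.569 = 46.862 kg.

propellant for the second burn ≈ 46.9 kg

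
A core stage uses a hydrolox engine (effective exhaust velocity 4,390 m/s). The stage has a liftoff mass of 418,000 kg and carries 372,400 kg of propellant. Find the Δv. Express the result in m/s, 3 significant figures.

Δv ≈ 9730 m/s

m_f = m₀ − m_prop = 418,000 − 372,400 = 45,600 kg.
By the Tsiolkovsky rocket equation, Δv = v_e · ln(m₀/m_f) = 4390.0 × ln(9.167) = 4390.0 × 2.2156 ≈ 9726.4 m/s.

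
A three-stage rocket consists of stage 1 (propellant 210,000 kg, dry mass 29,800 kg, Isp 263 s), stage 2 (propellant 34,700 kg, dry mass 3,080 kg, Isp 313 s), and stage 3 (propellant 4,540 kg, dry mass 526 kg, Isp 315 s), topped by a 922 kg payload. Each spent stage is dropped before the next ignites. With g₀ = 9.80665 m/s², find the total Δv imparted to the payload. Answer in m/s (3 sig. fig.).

Ignition mass of stage 1 = 210,000+29,800 + 34,700+3,080 + 4,540+526 + 922 = 283,568 kg.
Stage 1: m₀ = 283,568 kg, m_f = 283,568 − 210,000 = 73,568 kg; Δv = 263×9.80665×ln(3.855) = 2579.1×1.3492 ≈ 3480 m/s.
Stage 2: m₀ = 43,768 kg, m_f = 43,768 − 34,700 = 9,068 kg; Δv = 313×9.80665×ln(4.827) = 3069.5×1.5742 ≈ 4832 m/s.
Stage 3: m₀ = 5,988 kg, m_f = 5,988 − 4,540 = 1,448 kg; Δv = 315×9.80665×ln(4.135) = 3089.1×1.4196 ≈ 4385 m/s.
Total Δv = 3480 + 4832 + 4385 = 12697 m/s.

Δv ≈ 12700 m/s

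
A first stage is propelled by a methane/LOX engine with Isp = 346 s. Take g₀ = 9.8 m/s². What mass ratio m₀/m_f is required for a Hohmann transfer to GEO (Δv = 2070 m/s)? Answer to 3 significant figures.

mass ratio ≈ 1.84

v_e = Isp · g₀ = 346 × 9.8 = 3390.8 m/s.
m₀/m_f = exp(Δv / v_e) = exp(2070 / 3390.8) = exp(0.6105) = 1.8413.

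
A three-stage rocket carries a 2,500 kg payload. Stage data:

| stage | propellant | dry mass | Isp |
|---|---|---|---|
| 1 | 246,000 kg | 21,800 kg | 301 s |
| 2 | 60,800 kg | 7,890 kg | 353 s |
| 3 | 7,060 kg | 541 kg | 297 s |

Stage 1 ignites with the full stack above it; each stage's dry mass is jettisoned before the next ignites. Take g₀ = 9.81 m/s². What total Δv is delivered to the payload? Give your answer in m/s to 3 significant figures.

Δv ≈ 12300 m/s

Ignition mass of stage 1 = 246,000+21,800 + 60,800+7,890 + 7,060+541 + 2,500 = 346,591 kg.
Stage 1: m₀ = 346,591 kg, m_f = 346,591 − 246,000 = 100,591 kg; Δv = 301×9.81×ln(3.446) = 2952.8×1.2371 ≈ 3653 m/s.
Stage 2: m₀ = 78,791 kg, m_f = 78,791 − 60,800 = 17,991 kg; Δv = 353×9.81×ln(4.379) = 3462.9×1.4769 ≈ 5114 m/s.
Stage 3: m₀ = 10,101 kg, m_f = 10,101 − 7,060 = 3,041 kg; Δv = 297×9.81×ln(3.322) = 2913.6×1.2004 ≈ 3498 m/s.
Total Δv = 3653 + 5114 + 3498 = 12265 m/s.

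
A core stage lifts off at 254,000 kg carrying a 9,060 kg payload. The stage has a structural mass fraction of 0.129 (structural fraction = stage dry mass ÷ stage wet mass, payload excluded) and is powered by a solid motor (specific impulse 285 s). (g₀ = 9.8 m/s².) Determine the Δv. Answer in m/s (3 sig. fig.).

Δv ≈ 5120 m/s

Stage wet mass = m₀ − payload = 254,000 − 9,060 = 244,940 kg.
Stage dry mass = ε × stage wet mass = 0.129 × 244,940 = 31,597.3 kg.
Burnout mass m_f = stage dry + payload = 31,597.3 + 9,060 = 40,657.3 kg.
v_e = Isp · g₀ = 285 × 9.8 = 2793.0 m/s.
By the Tsiolkovsky rocket equation, Δv = v_e · ln(254,000/40,657.3) = 2793.0 × ln(6.247) = 2793.0 × 1.8322 ≈ 5117 m/s.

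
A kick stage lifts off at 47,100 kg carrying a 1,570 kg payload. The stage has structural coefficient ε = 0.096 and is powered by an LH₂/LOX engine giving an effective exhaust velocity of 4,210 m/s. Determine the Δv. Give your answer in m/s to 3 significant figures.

Stage wet mass = m₀ − payload = 47,100 − 1,570 = 45,530 kg.
Stage dry mass = ε × stage wet mass = 0.096 × 45,530 = 4,370.88 kg.
Burnout mass m_f = stage dry + payload = 4,370.88 + 1,570 = 5,940.88 kg.
Using Δv = v_e ln(m₀/m_f): Δv = v_e · ln(47,100/5,940.88) = 4210.0 × ln(7.928) = 4210.0 × 2.0704 ≈ 8716 m/s.

Δv ≈ 8720 m/s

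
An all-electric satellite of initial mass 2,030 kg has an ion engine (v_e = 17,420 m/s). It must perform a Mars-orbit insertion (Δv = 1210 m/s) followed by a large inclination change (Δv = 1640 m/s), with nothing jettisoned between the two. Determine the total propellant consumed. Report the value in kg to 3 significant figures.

total propellant consumed ≈ 306 kg

After the first burn: m = 2030 × exp(−1210/17420.0) = 2030 × 0.93290 = 1,893.79 kg.
After the second burn: m = 1,893.79 × exp(−1640/17420.0) = 1,893.79 × 0.91015 = 1,723.63 kg.
Total propellant = m₀ − m_final = 2030 − 1,723.63 = 306.37 kg.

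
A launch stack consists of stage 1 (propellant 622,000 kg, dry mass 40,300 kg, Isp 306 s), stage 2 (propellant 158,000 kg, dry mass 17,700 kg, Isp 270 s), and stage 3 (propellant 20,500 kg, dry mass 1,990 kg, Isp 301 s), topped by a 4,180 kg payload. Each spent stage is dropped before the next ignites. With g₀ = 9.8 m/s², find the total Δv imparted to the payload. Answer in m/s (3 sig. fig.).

Ignition mass of stage 1 = 622,000+40,300 + 158,000+17,700 + 20,500+1,990 + 4,180 = 864,670 kg.
Stage 1: m₀ = 864,670 kg, m_f = 864,670 − 622,000 = 242,670 kg; Δv = 306×9.8×ln(3.563) = 2998.8×1.2706 ≈ 3810 m/s.
Stage 2: m₀ = 202,370 kg, m_f = 202,370 − 158,000 = 44,370 kg; Δv = 270×9.8×ln(4.561) = 2646.0×1.5175 ≈ 4015 m/s.
Stage 3: m₀ = 26,670 kg, m_f = 26,670 − 20,500 = 6,170 kg; Δv = 301×9.8×ln(4.323) = 2949.8×1.4638 ≈ 4318 m/s.
Total Δv = 3810 + 4015 + 4318 = 12143 m/s.

Δv ≈ 12100 m/s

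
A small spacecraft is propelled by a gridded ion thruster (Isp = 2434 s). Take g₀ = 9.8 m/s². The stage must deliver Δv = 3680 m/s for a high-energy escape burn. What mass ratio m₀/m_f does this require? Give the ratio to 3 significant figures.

v_e = Isp · g₀ = 2434 × 9.8 = 23853.2 m/s.
From the ideal rocket equation, m₀/m_f = exp(Δv / v_e) = exp(3680 / 23853.2) = exp(0.1543) = 1.1668.

mass ratio ≈ 1.17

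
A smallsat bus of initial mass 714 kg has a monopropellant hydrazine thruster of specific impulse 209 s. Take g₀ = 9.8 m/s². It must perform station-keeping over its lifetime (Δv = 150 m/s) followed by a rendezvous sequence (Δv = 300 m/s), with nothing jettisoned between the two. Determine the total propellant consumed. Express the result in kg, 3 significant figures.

total propellant consumed ≈ 141 kg

v_e = Isp · g₀ = 209 × 9.8 = 2048.2 m/s.
After the first burn: m = 714 × exp(−150/2048.2) = 714 × 0.92938 = 663.577 kg.
After the second burn: m = 663.577 × exp(−300/2048.2) = 663.577 × 0.86375 = 573.165 kg.
Total propellant = m₀ − m_final = 714 − 573.165 = 140.835 kg.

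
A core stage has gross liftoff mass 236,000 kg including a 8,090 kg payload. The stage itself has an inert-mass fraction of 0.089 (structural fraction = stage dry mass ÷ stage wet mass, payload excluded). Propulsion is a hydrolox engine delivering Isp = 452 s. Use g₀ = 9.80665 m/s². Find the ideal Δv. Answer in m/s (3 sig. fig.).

Stage wet mass = m₀ − payload = 236,000 − 8,090 = 227,910 kg.
Stage dry mass = ε × stage wet mass = 0.089 × 227,910 = 20,284 kg.
Burnout mass m_f = stage dry + payload = 20,284 + 8,090 = 28,374 kg.
v_e = Isp · g₀ = 452 × 9.80665 = 4432.6 m/s.
Δv = v_e · ln(236,000/28,374) = 4432.6 × ln(8.317) = 4432.6 × 2.1184 ≈ 9390 m/s.

Δv ≈ 9390 m/s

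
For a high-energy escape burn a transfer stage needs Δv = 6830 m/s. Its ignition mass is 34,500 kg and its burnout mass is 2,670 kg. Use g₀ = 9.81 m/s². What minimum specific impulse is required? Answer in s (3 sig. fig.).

ln(m₀/m_f) = ln(34500/2670) = ln(12.92) = 2.5589.
v_e = Δv / ln(m₀/m_f) = 6830 / 2.5589 = 2669.1 m/s.
Isp = v_e / g₀ = 2669.1 / 9.81 = 272.1 s.

Isp ≈ 272 s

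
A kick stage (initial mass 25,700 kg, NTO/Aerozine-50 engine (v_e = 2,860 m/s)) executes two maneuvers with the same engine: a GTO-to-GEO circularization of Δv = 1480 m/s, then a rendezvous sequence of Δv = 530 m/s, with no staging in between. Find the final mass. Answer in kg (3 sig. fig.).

After the first burn: m = 25700 × exp(−1480/2860.0) = 25700 × 0.59602 = 15,317.7 kg.
After the second burn: m = 15,317.7 × exp(−530/2860.0) = 15,317.7 × 0.83084 = 12,726.6 kg.

final mass ≈ 12700 kg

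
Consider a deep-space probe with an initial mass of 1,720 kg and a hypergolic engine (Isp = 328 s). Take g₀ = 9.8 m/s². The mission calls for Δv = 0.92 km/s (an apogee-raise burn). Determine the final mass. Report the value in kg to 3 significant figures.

v_e = Isp · g₀ = 328 × 9.8 = 3214.4 m/s.
m₀/m_f = exp(Δv / v_e) = exp(920 / 3214.4) = exp(0.2862) = 1.3314.
m_f = m₀ / 1.3314 = 1,720 / 1.3314 = 1,291.87 kg.

final mass ≈ 1290 kg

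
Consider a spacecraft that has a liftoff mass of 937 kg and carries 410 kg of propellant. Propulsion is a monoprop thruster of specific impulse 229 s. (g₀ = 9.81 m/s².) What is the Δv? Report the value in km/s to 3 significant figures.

v_e = Isp · g₀ = 229 × 9.81 = 2246.5 m/s.
m_f = m₀ − m_prop = 937 − 410 = 527 kg.
Rocket equation: Δv = v_e · ln(m₀/m_f) = 2246.5 × ln(1.778) = 2246.5 × 0.5755 ≈ 1292.8 m/s.

Δv ≈ 1.29 km/s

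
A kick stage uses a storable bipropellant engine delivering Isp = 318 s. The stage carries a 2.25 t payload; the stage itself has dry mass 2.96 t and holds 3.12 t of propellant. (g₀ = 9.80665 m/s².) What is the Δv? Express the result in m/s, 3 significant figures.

v_e = Isp · g₀ = 318 × 9.80665 = 3118.5 m/s.
m₀ = payload + dry + propellant = 2.25 + 2.96 + 3.12 = 8.33 t.
m_f = payload + dry = 2.25 + 2.96 = 5.21 t.
Δv = v_e · ln(m₀/m_f) = 3118.5 × ln(1.599) = 3118.5 × 0.4693 ≈ 1463.5 m/s.

Δv ≈ 1460 m/s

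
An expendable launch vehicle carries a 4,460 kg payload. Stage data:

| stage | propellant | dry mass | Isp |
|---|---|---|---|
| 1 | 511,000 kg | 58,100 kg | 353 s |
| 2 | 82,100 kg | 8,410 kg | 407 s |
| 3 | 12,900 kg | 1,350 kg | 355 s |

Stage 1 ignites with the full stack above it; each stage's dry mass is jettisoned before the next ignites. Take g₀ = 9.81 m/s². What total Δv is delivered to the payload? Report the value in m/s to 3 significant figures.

Ignition mass of stage 1 = 511,000+58,100 + 82,100+8,410 + 12,900+1,350 + 4,460 = 678,320 kg.
Stage 1: m₀ = 678,320 kg, m_f = 678,320 − 511,000 = 167,320 kg; Δv = 353×9.81×ln(4.054) = 3462.9×1.3997 ≈ 4847 m/s.
Stage 2: m₀ = 109,220 kg, m_f = 109,220 − 82,100 = 27,120 kg; Δv = 407×9.81×ln(4.027) = 3992.7×1.3931 ≈ 5562 m/s.
Stage 3: m₀ = 18,710 kg, m_f = 18,710 − 12,900 = 5,810 kg; Δv = 355×9.81×ln(3.22) = 3482.6×1.1695 ≈ 4073 m/s.
Total Δv = 4847 + 5562 + 4073 = 14482 m/s.

Δv ≈ 14500 m/s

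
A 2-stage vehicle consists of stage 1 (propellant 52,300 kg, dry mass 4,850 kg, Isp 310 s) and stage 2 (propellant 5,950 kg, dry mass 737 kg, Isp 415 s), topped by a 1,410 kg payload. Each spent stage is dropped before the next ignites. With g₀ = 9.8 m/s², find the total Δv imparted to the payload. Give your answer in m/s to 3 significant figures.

Δv ≈ 10300 m/s

Ignition mass of stage 1 = 52,300+4,850 + 5,950+737 + 1,410 = 65,247 kg.
Stage 1: m₀ = 65,247 kg, m_f = 65,247 − 52,300 = 12,947 kg; Δv = 310×9.8×ln(5.04) = 3038.0×1.6173 ≈ 4913 m/s.
Stage 2: m₀ = 8,097 kg, m_f = 8,097 − 5,950 = 2,147 kg; Δv = 415×9.8×ln(3.771) = 4067.0×1.3274 ≈ 5399 m/s.
Total Δv = 4913 + 5399 = 10312 m/s.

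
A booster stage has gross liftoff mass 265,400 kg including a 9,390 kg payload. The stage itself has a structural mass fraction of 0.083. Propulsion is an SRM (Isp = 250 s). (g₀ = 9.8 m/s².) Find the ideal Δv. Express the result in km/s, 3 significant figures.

Stage wet mass = m₀ − payload = 265,400 − 9,390 = 256,010 kg.
Stage dry mass = ε × stage wet mass = 0.083 × 256,010 = 21,248.8 kg.
Burnout mass m_f = stage dry + payload = 21,248.8 + 9,390 = 30,638.8 kg.
v_e = Isp · g₀ = 250 × 9.8 = 2450.0 m/s.
By the Tsiolkovsky rocket equation, Δv = v_e · ln(265,400/30,638.8) = 2450.0 × ln(8.662) = 2450.0 × 2.1590 ≈ 5289 m/s.

Δv ≈ 5.29 km/s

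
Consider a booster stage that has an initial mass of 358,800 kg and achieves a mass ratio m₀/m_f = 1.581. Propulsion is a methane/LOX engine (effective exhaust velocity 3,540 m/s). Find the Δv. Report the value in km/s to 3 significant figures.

Δv ≈ 1.62 km/s

Δv = v_e · ln(1.581) = 3540.0 × 0.4581 ≈ 1621.5 m/s.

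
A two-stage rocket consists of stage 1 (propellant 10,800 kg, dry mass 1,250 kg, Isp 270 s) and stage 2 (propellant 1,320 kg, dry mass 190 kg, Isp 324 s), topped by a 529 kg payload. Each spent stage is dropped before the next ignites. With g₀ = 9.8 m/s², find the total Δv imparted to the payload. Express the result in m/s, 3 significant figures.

Ignition mass of stage 1 = 10,800+1,250 + 1,320+190 + 529 = 14,089 kg.
Stage 1: m₀ = 14,089 kg, m_f = 14,089 − 10,800 = 3,289 kg; Δv = 270×9.8×ln(4.284) = 2646.0×1.4548 ≈ 3849 m/s.
Stage 2: m₀ = 2,039 kg, m_f = 2,039 − 1,320 = 719 kg; Δv = 324×9.8×ln(2.836) = 3175.2×1.0424 ≈ 3310 m/s.
Total Δv = 3849 + 3310 = 7159 m/s.

Δv ≈ 7160 m/s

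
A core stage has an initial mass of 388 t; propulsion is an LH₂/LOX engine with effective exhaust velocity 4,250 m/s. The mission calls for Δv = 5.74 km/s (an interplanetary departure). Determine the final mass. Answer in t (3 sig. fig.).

Using Δv = v_e ln(m₀/m_f): m₀/m_f = exp(Δv / v_e) = exp(5740 / 4250.0) = exp(1.3506) = 3.8597.
m_f = m₀ / 3.8597 = 388 / 3.8597 = 100.526 t.

final mass ≈ 101 t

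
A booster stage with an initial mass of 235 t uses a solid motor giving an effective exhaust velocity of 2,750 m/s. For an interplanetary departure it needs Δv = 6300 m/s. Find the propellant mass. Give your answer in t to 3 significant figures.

propellant mass ≈ 211 t

By the Tsiolkovsky rocket equation, m₀/m_f = exp(Δv / v_e) = exp(6300 / 2750.0) = exp(2.2909) = 9.8839.
m_f = 235 / 9.8839 = 23.776 t, so propellant = m₀ − m_f = 235 − 23.776 = 211.224 t.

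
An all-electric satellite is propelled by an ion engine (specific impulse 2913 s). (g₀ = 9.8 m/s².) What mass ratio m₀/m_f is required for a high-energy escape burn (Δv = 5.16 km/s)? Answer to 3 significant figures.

mass ratio ≈ 1.20

v_e = Isp · g₀ = 2913 × 9.8 = 28547.4 m/s.
m₀/m_f = exp(Δv / v_e) = exp(5160 / 28547.4) = exp(0.1808) = 1.1981.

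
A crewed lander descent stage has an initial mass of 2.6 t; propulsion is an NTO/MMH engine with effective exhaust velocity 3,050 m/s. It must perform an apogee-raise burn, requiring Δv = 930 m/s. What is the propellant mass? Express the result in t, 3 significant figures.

propellant mass ≈ 0.683 t

Using Δv = v_e ln(m₀/m_f): m₀/m_f = exp(Δv / v_e) = exp(930 / 3050.0) = exp(0.3049) = 1.3565.
m_f = 2.6 / 1.3565 = 1.9167 t, so propellant = m₀ − m_f = 2.6 − 1.9167 = 0.6833 t.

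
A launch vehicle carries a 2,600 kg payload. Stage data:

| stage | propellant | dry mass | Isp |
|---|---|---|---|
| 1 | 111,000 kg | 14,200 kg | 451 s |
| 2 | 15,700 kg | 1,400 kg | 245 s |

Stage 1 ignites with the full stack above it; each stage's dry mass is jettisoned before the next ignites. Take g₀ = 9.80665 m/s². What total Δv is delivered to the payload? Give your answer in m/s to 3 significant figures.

Δv ≈ 10300 m/s

Ignition mass of stage 1 = 111,000+14,200 + 15,700+1,400 + 2,600 = 144,900 kg.
Stage 1: m₀ = 144,900 kg, m_f = 144,900 − 111,000 = 33,900 kg; Δv = 451×9.80665×ln(4.274) = 4422.8×1.4526 ≈ 6425 m/s.
Stage 2: m₀ = 19,700 kg, m_f = 19,700 − 15,700 = 4,000 kg; Δv = 245×9.80665×ln(4.925) = 2402.6×1.5943 ≈ 3831 m/s.
Total Δv = 6425 + 3831 = 10256 m/s.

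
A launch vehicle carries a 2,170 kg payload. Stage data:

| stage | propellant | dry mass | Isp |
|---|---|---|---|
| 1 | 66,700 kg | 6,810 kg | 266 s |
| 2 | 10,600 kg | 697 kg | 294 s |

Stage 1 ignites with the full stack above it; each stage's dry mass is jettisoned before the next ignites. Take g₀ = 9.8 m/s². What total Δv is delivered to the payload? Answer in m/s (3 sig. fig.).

Ignition mass of stage 1 = 66,700+6,810 + 10,600+697 + 2,170 = 86,977 kg.
Stage 1: m₀ = 86,977 kg, m_f = 86,977 − 66,700 = 20,277 kg; Δv = 266×9.8×ln(4.289) = 2606.8×1.4562 ≈ 3796 m/s.
Stage 2: m₀ = 13,467 kg, m_f = 13,467 − 10,600 = 2,867 kg; Δv = 294×9.8×ln(4.697) = 2881.2×1.5470 ≈ 4457 m/s.
Total Δv = 3796 + 4457 = 8253 m/s.

Δv ≈ 8250 m/s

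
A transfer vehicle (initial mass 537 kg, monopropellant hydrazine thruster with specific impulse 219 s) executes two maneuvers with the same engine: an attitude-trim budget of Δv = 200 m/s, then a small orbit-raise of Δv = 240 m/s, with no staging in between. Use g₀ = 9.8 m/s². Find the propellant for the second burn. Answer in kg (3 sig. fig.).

v_e = Isp · g₀ = 219 × 9.8 = 2146.2 m/s.
After the first burn: m = 537 × exp(−200/2146.2) = 537 × 0.91102 = 489.218 kg.
After the second burn: m = 489.218 × exp(−240/2146.2) = 489.218 × 0.89420 = 437.459 kg.
Second-burn propellant = 489.218 − 437.459 = 51.759 kg.

propellant for the second burn ≈ 51.8 kg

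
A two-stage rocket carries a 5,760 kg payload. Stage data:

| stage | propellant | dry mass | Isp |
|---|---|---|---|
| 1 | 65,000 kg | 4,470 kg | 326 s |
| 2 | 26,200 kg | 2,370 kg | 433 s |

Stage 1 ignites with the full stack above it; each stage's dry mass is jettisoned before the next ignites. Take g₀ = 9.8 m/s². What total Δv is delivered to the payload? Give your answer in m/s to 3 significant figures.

Δv ≈ 9260 m/s

Ignition mass of stage 1 = 65,000+4,470 + 26,200+2,370 + 5,760 = 103,800 kg.
Stage 1: m₀ = 103,800 kg, m_f = 103,800 − 65,000 = 38,800 kg; Δv = 326×9.8×ln(2.675) = 3194.8×0.9840 ≈ 3144 m/s.
Stage 2: m₀ = 34,330 kg, m_f = 34,330 − 26,200 = 8,130 kg; Δv = 433×9.8×ln(4.223) = 4243.4×1.4405 ≈ 6112 m/s.
Total Δv = 3144 + 6112 = 9256 m/s.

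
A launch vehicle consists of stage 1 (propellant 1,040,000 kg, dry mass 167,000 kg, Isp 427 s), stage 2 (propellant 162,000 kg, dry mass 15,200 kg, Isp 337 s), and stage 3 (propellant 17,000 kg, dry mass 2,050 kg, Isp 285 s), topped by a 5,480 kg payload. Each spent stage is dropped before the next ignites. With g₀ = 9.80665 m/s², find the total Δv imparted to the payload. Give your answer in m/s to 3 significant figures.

Ignition mass of stage 1 = 1,040,000+167,000 + 162,000+15,200 + 17,000+2,050 + 5,480 = 1,408,730 kg.
Stage 1: m₀ = 1,408,730 kg, m_f = 1,408,730 − 1,040,000 = 368,730 kg; Δv = 427×9.80665×ln(3.82) = 4187.4×1.3404 ≈ 5613 m/s.
Stage 2: m₀ = 201,730 kg, m_f = 201,730 − 162,000 = 39,730 kg; Δv = 337×9.80665×ln(5.078) = 3304.8×1.6248 ≈ 5370 m/s.
Stage 3: m₀ = 24,530 kg, m_f = 24,530 − 17,000 = 7,530 kg; Δv = 285×9.80665×ln(3.258) = 2794.9×1.1810 ≈ 3301 m/s.
Total Δv = 5613 + 5370 + 3301 = 14284 m/s.

Δv ≈ 14300 m/s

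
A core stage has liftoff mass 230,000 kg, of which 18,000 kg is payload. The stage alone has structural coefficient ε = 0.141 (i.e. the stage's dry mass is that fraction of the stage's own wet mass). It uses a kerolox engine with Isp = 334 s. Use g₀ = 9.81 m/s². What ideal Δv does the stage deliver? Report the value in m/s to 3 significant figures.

Stage wet mass = m₀ − payload = 230,000 − 18,000 = 212,000 kg.
Stage dry mass = ε × stage wet mass = 0.141 × 212,000 = 29,892 kg.
Burnout mass m_f = stage dry + payload = 29,892 + 18,000 = 47,892 kg.
v_e = Isp · g₀ = 334 × 9.81 = 3276.5 m/s.
Δv = v_e · ln(230,000/47,892) = 3276.5 × ln(4.802) = 3276.5 × 1.5691 ≈ 5141 m/s.

Δv ≈ 5140 m/s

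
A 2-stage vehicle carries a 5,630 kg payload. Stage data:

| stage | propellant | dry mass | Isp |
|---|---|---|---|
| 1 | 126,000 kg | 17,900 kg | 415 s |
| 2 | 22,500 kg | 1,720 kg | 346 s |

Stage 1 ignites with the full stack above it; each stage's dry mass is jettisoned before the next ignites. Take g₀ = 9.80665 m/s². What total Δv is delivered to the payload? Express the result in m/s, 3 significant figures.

Δv ≈ 10000 m/s

Ignition mass of stage 1 = 126,000+17,900 + 22,500+1,720 + 5,630 = 173,750 kg.
Stage 1: m₀ = 173,750 kg, m_f = 173,750 − 126,000 = 47,750 kg; Δv = 415×9.80665×ln(3.639) = 4069.8×1.2916 ≈ 5257 m/s.
Stage 2: m₀ = 29,850 kg, m_f = 29,850 − 22,500 = 7,350 kg; Δv = 346×9.80665×ln(4.061) = 3393.1×1.4015 ≈ 4755 m/s.
Total Δv = 5257 + 4755 = 10012 m/s.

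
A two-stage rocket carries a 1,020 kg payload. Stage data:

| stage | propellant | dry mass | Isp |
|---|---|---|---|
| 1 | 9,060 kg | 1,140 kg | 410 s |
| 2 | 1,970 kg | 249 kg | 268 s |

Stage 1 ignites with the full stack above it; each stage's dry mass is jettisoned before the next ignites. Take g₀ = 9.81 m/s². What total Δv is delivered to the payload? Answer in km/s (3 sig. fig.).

Δv ≈ 6.97 km/s

Ignition mass of stage 1 = 9,060+1,140 + 1,970+249 + 1,020 = 13,439 kg.
Stage 1: m₀ = 13,439 kg, m_f = 13,439 − 9,060 = 4,379 kg; Δv = 410×9.81×ln(3.069) = 4022.1×1.1213 ≈ 4510 m/s.
Stage 2: m₀ = 3,239 kg, m_f = 3,239 − 1,970 = 1,269 kg; Δv = 268×9.81×ln(2.552) = 2629.1×0.9370 ≈ 2464 m/s.
Total Δv = 4510 + 2464 = 6974 m/s.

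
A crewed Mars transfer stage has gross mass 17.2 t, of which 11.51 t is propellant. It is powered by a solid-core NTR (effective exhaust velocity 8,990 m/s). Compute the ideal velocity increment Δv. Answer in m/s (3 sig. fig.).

m_f = m₀ − m_prop = 17.2 − 11.51 = 5.69 t.
From the ideal rocket equation, Δv = v_e · ln(m₀/m_f) = 8990.0 × ln(3.023) = 8990.0 × 1.1062 ≈ 9944.7 m/s.

Δv ≈ 9940 m/s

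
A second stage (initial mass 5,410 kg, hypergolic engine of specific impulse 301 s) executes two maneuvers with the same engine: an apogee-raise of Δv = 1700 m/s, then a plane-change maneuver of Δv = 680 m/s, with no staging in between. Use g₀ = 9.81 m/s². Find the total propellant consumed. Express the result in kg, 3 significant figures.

v_e = Isp · g₀ = 301 × 9.81 = 2952.8 m/s.
After the first burn: m = 5410 × exp(−1700/2952.8) = 5410 × 0.56230 = 3,042.04 kg.
After the second burn: m = 3,042.04 × exp(−680/2952.8) = 3,042.04 × 0.79430 = 2,416.29 kg.
Total propellant = m₀ − m_final = 5410 − 2,416.29 = 2,993.71 kg.

total propellant consumed ≈ 2990 kg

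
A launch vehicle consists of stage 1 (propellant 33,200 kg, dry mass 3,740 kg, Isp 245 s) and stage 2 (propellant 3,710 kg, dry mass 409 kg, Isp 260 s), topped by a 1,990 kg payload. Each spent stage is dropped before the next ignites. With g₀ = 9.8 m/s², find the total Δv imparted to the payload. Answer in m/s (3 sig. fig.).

Δv ≈ 5920 m/s

Ignition mass of stage 1 = 33,200+3,740 + 3,710+409 + 1,990 = 43,049 kg.
Stage 1: m₀ = 43,049 kg, m_f = 43,049 − 33,200 = 9,849 kg; Δv = 245×9.8×ln(4.371) = 2401.0×1.4750 ≈ 3541 m/s.
Stage 2: m₀ = 6,109 kg, m_f = 6,109 − 3,710 = 2,399 kg; Δv = 260×9.8×ln(2.546) = 2548.0×0.9347 ≈ 2382 m/s.
Total Δv = 3541 + 2382 = 5923 m/s.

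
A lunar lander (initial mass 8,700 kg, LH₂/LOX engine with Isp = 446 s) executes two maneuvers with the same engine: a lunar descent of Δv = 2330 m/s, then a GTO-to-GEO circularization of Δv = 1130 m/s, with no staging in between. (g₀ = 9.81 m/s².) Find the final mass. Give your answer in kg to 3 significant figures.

v_e = Isp · g₀ = 446 × 9.81 = 4375.3 m/s.
After the first burn: m = 8700 × exp(−2330/4375.3) = 8700 × 0.58711 = 5,107.86 kg.
After the second burn: m = 5,107.86 × exp(−1130/4375.3) = 5,107.86 × 0.77239 = 3,945.26 kg.

final mass ≈ 3950 kg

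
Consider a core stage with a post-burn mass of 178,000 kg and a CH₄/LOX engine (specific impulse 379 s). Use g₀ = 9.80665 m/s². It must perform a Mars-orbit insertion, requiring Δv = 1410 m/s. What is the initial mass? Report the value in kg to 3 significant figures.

v_e = Isp · g₀ = 379 × 9.80665 = 3716.7 m/s.
Rocket equation: m₀/m_f = exp(Δv / v_e) = exp(1410 / 3716.7) = exp(0.3794) = 1.4614.
m₀ = m_f × 1.4614 = 178,000 × 1.4614 = 260,129 kg.

initial mass ≈ 260000 kg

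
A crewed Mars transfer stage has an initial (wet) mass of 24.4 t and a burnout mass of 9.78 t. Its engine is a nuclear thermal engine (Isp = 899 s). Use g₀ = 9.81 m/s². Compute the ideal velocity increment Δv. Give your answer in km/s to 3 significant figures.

v_e = Isp · g₀ = 899 × 9.81 = 8819.2 m/s.
By the Tsiolkovsky rocket equation, Δv = v_e · ln(m₀/m_f) = 8819.2 × ln(2.495) = 8819.2 × 0.9142 ≈ 8062.9 m/s.

Δv ≈ 8.06 km/s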